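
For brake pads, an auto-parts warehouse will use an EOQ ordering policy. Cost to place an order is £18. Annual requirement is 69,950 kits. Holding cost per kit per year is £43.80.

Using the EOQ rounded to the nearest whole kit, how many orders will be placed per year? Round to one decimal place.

Q* = √(2·D·S / H) = √(2·69,950·18 / 43.8) = √57,493.2 ≈ 239.78 → Q = 240
N = D/Q = 69,950/240 ≈ 291.458 orders/yr

291.5 orders per year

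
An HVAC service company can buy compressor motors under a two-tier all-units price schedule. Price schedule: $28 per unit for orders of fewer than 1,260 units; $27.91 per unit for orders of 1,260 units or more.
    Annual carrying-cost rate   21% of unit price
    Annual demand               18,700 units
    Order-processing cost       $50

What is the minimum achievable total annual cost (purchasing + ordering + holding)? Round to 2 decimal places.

H₁ = 21%×$28 = $5.8800;  H₂ = 21%×$27.91 = $5.8611
EOQ₁ = √(2×18,700×50/5.8800) = 563.94  (< 1,260, feasible at tier 1)
EOQ₂ = √(2×18,700×50/5.8611) = 564.85  (< 1,260 → use Q = 1,260 at tier-2 price)
TC(tier 1 (EOQ₁), Q≈563.9) = $526,915.96
TC(tier 2, Q≈1,260.0) = $526,351.56
Minimum at tier 2: $526,351.56

$526,351.56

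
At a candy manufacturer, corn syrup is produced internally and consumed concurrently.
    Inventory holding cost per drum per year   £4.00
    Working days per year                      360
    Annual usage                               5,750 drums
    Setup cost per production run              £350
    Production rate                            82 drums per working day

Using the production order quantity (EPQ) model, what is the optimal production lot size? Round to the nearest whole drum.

1,118 drums

d = 5,750/360 = 15.9722 drums/day;  effective holding cost H(1 − d/p) = 4·(1 − 15.9722/82) = 3.22087
Q* = √(2DS / H_eff) = √(2·5,750·350 / 3.22087) ≈ 1,117.88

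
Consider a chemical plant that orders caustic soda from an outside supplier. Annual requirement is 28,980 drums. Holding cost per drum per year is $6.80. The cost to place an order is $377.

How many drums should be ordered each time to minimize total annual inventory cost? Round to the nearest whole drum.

1,793 drums

Q* = √(2·D·S / H) = √(2·28,980·377 / 6.8) = √3,213,370.6 ≈ 1,792.59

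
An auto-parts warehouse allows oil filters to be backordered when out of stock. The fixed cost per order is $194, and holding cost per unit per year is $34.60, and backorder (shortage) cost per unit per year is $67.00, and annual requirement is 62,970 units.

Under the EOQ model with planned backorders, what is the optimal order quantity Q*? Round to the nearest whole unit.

Q* = √(2DS/H) · √((H + b)/b)
   = √(2 × 62,970 × 194 / 34.6) · √((34.6 + 67) / 67)
   = 840.320 × 1.2314 ≈ 1,034.79

1,035 units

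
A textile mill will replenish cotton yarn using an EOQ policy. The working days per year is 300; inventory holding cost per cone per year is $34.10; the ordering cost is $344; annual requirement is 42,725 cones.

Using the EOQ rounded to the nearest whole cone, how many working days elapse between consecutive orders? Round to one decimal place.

EOQ = √(2DS/H) = √(2 × 42,725 × 344 / 34.1)
    = √(862,017.60) ≈ 928.45 → Q = 928 cones
T = Q/D × 300 days = 928/42,725 × 300 = 6.516 days

6.5 days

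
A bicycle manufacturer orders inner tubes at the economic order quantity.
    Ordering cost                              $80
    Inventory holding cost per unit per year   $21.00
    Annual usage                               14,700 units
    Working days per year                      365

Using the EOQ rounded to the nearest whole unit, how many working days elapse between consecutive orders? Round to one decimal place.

8.3 days

Optimal lot size Q* = (2 × 14,700 × $80 / $21)^½ ≈ 334.66 → Q = 335 units
T = Q/D × 365 days = 335/14,700 × 365 = 8.318 days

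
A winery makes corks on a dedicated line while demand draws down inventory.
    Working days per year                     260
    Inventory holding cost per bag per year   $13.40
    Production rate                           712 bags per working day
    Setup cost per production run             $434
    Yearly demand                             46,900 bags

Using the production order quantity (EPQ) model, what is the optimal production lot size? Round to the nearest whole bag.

2,017 bags

Daily demand d = 46,900/260 = 180.385; p = 712; 1 − d/p = 0.74665
EPQ = √(2DS / (H(1 − d/p)))
    = √(2 × 46,900 × 434 / (13.4 × 0.74665)) ≈ 2,017.14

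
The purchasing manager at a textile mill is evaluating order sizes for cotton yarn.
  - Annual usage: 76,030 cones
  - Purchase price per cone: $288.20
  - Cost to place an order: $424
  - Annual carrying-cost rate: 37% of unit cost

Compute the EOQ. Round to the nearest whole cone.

778 cones

Carrying cost H = $288.2 × 37% = $106.6340/cone/yr
Optimal lot size Q* = (2 × 76,030 × $424 / $106.634)^½ ≈ 777.58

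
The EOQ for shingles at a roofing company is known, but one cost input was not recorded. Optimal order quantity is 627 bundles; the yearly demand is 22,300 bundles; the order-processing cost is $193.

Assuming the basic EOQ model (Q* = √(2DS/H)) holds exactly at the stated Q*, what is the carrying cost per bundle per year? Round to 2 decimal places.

EOQ relation: Q² = 2DS/H, so rearrange for the unknown.
H = 2DS / Q² = 2 × 22,300 × 193 / 627² = 21.8956

$21.90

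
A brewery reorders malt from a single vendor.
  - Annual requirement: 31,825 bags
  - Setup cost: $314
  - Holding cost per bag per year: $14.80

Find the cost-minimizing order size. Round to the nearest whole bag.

1,162 bags

EOQ = √(2DS/H) = √(2 × 31,825 × 314 / 14.8)
    = √(1,350,412.16) ≈ 1,162.07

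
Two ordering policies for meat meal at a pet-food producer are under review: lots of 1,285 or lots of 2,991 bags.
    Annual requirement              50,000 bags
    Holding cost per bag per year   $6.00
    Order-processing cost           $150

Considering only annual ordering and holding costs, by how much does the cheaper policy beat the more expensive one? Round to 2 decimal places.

TC(Q) = (D/Q)S + (Q/2)H
TC(1,285) = (50,000/1,285)×150 + (1,285/2)×6 = $9,691.58
TC(2,991) = (50,000/2,991)×150 + (2,991/2)×6 = $11,480.52
|ΔTC| = |$9,691.58 − $11,480.52| = $1,788.95

$1,788.95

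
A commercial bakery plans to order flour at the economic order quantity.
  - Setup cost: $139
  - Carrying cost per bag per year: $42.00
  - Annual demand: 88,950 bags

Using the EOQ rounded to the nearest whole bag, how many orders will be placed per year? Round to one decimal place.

116.0 orders per year

Q* = √(2·D·S / H) = √(2·88,950·139 / 42) = √588,764.3 ≈ 767.31 → Q = 767
N = D/Q = 88,950/767 ≈ 115.971 orders/yr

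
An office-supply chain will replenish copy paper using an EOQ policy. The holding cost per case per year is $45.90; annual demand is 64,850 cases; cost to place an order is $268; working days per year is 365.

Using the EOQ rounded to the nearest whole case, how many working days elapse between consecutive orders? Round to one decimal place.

EOQ = √(2DS/H) = √(2 × 64,850 × 268 / 45.9)
    = √(757,289.76) ≈ 870.22 → Q = 870 cases
Days between orders = 365 / (D/Q) = 365 / 74.540 ≈ 4.897

4.9 days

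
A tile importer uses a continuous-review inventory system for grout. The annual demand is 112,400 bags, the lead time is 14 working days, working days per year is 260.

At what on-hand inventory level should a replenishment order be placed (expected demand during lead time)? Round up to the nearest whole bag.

Daily demand d = 112,400 / 260 = 432.308 bags/day
Demand during lead time = 432.308 × 14 = 6,052.31
Reorder point = 6,052.31 → round up

6,053 bags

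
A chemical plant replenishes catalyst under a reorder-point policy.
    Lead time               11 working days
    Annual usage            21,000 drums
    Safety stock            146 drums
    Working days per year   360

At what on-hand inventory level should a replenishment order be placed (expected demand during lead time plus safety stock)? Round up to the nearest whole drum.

Daily demand d = 21,000 / 360 = 58.333 drums/day
Demand during lead time = 58.333 × 11 = 641.67
Reorder point = 641.67 + 146 = 787.67 → round up

788 drums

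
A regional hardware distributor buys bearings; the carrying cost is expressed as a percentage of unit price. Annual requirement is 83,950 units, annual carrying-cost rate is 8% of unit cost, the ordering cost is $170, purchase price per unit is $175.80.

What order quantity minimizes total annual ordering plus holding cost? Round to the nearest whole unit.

Carrying cost H = $175.8 × 8% = $14.0640/unit/yr
Optimal lot size Q* = (2 × 83,950 × $170 / $14.064)^½ ≈ 1,424.61

1,425 units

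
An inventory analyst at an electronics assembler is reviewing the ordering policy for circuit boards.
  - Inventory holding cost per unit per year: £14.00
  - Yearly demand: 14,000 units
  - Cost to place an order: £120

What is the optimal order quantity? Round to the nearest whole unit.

490 units

Q* = √(2·D·S / H) = √(2·14,000·120 / 14) = √240,000.0 ≈ 489.90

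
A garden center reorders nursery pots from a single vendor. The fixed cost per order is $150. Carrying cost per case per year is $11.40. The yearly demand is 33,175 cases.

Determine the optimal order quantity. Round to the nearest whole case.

EOQ = √(2DS/H) = √(2 × 33,175 × 150 / 11.4)
    = √(873,026.32) ≈ 934.36

934 cases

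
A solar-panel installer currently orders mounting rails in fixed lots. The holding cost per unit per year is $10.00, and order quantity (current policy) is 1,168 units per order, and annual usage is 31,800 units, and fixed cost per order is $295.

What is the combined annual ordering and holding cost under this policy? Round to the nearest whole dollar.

Annual ordering cost = (D/Q)·S = (31,800/1,168) × 295 = $8,031.68
Annual holding cost  = (Q/2)·H = (1,168/2) × 10 = $5,840.00
Total = $8,031.68 + $5,840.00 = $13,871.68

$13,872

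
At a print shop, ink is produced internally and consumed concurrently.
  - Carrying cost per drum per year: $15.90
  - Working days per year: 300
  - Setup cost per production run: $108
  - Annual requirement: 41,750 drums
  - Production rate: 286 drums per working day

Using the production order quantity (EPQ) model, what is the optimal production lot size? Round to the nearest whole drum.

1,051 drums

Daily demand d = 41,750/300 = 139.167; p = 286; 1 − d/p = 0.51340
EPQ = √(2DS / (H(1 − d/p)))
    = √(2 × 41,750 × 108 / (15.9 × 0.51340)) ≈ 1,051.06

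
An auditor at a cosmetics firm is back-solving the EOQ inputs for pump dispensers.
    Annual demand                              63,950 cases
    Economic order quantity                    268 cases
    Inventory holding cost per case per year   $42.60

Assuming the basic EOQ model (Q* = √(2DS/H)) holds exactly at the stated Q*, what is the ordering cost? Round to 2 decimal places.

EOQ relation: Q² = 2DS/H, so rearrange for the unknown.
S = Q²H / (2D) = 268² × 42.6 / (2 × 63,950) = 23.9226

$23.92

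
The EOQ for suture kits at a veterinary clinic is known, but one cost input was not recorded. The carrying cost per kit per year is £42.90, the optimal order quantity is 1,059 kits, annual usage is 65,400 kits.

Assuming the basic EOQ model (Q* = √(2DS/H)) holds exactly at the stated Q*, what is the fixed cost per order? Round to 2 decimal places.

EOQ relation: Q² = 2DS/H, so rearrange for the unknown.
S = Q²H / (2D) = 1,059² × 42.9 / (2 × 65,400) = 367.8252

£367.83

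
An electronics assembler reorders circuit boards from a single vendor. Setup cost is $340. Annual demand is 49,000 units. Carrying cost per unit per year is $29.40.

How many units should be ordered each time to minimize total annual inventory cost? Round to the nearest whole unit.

1,065 units

Optimal lot size Q* = (2 × 49,000 × $340 / $29.4)^½ ≈ 1,064.58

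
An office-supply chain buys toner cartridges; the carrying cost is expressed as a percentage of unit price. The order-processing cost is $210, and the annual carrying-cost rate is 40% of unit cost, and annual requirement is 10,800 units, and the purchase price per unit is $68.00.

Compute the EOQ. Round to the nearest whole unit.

408 units

Carrying cost H = $68 × 40% = $27.2000/unit/yr
Optimal lot size Q* = (2 × 10,800 × $210 / $27.2)^½ ≈ 408.37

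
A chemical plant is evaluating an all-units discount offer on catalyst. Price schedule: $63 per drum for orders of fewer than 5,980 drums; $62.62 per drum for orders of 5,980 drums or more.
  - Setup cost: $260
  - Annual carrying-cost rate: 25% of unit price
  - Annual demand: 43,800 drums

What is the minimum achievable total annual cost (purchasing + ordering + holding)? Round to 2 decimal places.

$2,778,339.96

H₁ = 25%×$63 = $15.7500;  H₂ = 25%×$62.62 = $15.6550
EOQ₁ = √(2×43,800×260/15.7500) = 1,202.54  (< 5,980, feasible at tier 1)
EOQ₂ = √(2×43,800×260/15.6550) = 1,206.18  (< 5,980 → use Q = 5,980 at tier-2 price)
TC(tier 1 (EOQ₁), Q≈1,202.5) = $2,778,339.96
TC(tier 2, Q≈5,980.0) = $2,791,468.80
Minimum at tier 1 (EOQ₁): $2,778,339.96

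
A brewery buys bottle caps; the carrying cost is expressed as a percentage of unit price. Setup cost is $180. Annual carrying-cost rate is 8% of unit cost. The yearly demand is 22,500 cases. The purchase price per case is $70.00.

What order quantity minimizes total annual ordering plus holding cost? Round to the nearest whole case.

1,203 cases

Holding cost per case per year: H = 8% × $70 = $5.6000
Q* = √(2·D·S / H) = √(2·22,500·180 / 5.6) = √1,446,428.6 ≈ 1,202.68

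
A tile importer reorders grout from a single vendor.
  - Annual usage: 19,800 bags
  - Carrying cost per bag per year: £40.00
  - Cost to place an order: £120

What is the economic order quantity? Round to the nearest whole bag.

345 bags

Q* = √(2·D·S / H) = √(2·19,800·120 / 40) = √118,800.0 ≈ 344.67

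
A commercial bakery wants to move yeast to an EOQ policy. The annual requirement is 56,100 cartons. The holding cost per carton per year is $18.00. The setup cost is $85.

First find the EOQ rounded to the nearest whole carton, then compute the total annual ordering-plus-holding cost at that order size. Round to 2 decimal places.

$13,102.14

EOQ = √(2DS/H) = √(2 × 56,100 × 85 / 18)
    = √(529,833.33) ≈ 727.90 → Q = 728 cartons
Orders/yr = 56,100/728 = 77.060; ordering cost = 77.060 × $85 = $6,550.14
Average inventory = 728/2 = 364; holding cost = 364 × $18 = $6,552.00
Total = $6,550.14 + $6,552.00 = $13,102.14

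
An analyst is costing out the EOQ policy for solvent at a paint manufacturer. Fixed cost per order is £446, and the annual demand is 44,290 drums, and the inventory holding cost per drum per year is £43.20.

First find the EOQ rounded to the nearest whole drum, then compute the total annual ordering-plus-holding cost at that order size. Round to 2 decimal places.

2DS/H = 2·44,290·446/43.2 = 914,506.48
EOQ = √914,506.48 ≈ 956.30 → Q = 956 drums
Ordering: D/Q × S = 44,290/956 × £446 = £20,662.49
Holding:  Q/2 × H = 956/2 × £43.2 = £20,649.60
Total = £20,662.49 + £20,649.60 = £41,312.09

£41,312.09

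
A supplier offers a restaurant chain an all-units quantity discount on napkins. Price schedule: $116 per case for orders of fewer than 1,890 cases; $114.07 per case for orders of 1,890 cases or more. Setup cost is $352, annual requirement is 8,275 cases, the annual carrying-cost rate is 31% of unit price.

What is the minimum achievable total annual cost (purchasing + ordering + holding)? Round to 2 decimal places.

$974,373.72

H₁ = 31%×$116 = $35.9600;  H₂ = 31%×$114.07 = $35.3617
EOQ₁ = √(2×8,275×352/35.9600) = 402.49  (< 1,890, feasible at tier 1)
EOQ₂ = √(2×8,275×352/35.3617) = 405.89  (< 1,890 → use Q = 1,890 at tier-2 price)
TC(tier 1 (EOQ₁), Q≈402.5) = $974,373.72
TC(tier 2, Q≈1,890.0) = $978,887.22
Minimum at tier 1 (EOQ₁): $974,373.72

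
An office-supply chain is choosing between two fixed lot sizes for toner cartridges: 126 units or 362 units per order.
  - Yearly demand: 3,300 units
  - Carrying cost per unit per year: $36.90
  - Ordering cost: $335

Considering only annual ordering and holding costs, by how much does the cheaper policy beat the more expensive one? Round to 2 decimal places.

Annual cost at Q: ordering D·S/Q plus holding Q·H/2.
TC(126) = (3,300/126)×335 + (126/2)×36.9 = $11,098.51
TC(362) = (3,300/362)×335 + (362/2)×36.9 = $9,732.77
|ΔTC| = |$11,098.51 − $9,732.77| = $1,365.74

$1,365.74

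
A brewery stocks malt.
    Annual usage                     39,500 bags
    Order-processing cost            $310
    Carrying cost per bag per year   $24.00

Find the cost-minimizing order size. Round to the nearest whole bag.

Optimal lot size Q* = (2 × 39,500 × $310 / $24)^½ ≈ 1,010.16

1,010 bags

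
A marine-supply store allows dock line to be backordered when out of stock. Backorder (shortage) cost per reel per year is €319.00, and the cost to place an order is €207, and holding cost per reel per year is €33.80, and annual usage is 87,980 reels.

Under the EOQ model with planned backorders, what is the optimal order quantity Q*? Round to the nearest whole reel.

Q* = √(2DS/H) · √((H + b)/b)
   = √(2 × 87,980 × 207 / 33.8) · √((33.8 + 319) / 319)
   = 1,038.087 × 1.0516 ≈ 1,091.70

1,092 reels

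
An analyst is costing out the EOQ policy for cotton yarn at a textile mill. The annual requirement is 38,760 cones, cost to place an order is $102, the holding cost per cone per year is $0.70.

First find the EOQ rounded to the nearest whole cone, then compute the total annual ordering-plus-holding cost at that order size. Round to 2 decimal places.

$2,352.64

2DS/H = 2·38,760·102/0.7 = 11,295,771.43
EOQ = √11,295,771.43 ≈ 3,360.92 → Q = 3,361 cones
Ordering: D/Q × S = 38,760/3,361 × $102 = $1,176.29
Holding:  Q/2 × H = 3,361/2 × $0.7 = $1,176.35
Total = $1,176.29 + $1,176.35 = $2,352.64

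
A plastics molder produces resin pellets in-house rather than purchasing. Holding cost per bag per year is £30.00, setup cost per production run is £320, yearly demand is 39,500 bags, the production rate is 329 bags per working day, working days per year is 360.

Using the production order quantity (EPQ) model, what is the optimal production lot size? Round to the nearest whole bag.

1,124 bags

d = 39,500/360 = 109.7222 bags/day;  effective holding cost H(1 − d/p) = 30·(1 − 109.7222/329) = 19.99493
Q* = √(2DS / H_eff) = √(2·39,500·320 / 19.99493) ≈ 1,124.42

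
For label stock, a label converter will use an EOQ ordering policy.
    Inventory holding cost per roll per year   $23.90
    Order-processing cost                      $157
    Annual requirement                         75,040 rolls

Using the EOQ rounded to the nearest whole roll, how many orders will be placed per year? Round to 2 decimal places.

75.57 orders per year

2DS/H = 2·75,040·157/23.9 = 985,881.17
EOQ = √985,881.17 ≈ 992.92 → Q = 993
N = D/Q = 75,040/993 ≈ 75.569 orders/yr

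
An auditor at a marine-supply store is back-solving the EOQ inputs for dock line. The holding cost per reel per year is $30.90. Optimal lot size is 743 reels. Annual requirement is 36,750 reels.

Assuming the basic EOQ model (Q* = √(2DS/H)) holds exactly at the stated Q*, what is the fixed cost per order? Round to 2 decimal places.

$232.09

Since Q* = (2DS/H)^½, squaring gives Q*²·H = 2DS.
S = Q²H / (2D) = 743² × 30.9 / (2 × 36,750) = 232.0859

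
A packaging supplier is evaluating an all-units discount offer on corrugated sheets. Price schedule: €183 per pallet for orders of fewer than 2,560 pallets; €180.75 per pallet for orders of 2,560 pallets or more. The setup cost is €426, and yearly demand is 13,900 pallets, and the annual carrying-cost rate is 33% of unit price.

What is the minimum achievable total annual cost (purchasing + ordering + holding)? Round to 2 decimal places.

€2,570,442.97

H₁ = 33%×€183 = €60.3900;  H₂ = 33%×€180.75 = €59.6475
EOQ₁ = √(2×13,900×426/60.3900) = 442.84  (< 2,560, feasible at tier 1)
EOQ₂ = √(2×13,900×426/59.6475) = 445.59  (< 2,560 → use Q = 2,560 at tier-2 price)
TC(tier 1 (EOQ₁), Q≈442.8) = €2,570,442.97
TC(tier 2, Q≈2,560.0) = €2,591,086.85
Minimum at tier 1 (EOQ₁): €2,570,442.97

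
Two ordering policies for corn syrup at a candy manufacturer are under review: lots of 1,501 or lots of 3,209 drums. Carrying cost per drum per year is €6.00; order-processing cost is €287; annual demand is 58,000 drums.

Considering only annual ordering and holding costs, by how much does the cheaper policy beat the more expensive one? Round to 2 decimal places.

For each Q, cost = (D/Q)·S + (Q/2)·H.
TC(1,501) = (58,000/1,501)×287 + (1,501/2)×6 = €15,592.94
TC(3,209) = (58,000/3,209)×287 + (3,209/2)×6 = €14,814.29
Lots of 3,209 are cheaper by €778.65.

€778.65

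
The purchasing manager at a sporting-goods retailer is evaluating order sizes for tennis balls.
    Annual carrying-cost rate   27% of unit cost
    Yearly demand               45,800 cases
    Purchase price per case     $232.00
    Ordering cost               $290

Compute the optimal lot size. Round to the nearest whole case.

651 cases

Carrying cost H = $232 × 27% = $62.6400/case/yr
2DS/H = 2·45,800·290/62.64 = 424,074.07
EOQ = √424,074.07 ≈ 651.21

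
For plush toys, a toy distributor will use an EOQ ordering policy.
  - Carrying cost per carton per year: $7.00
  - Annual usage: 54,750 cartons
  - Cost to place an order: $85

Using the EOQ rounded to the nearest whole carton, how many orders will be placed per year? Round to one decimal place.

Q* = √(2·D·S / H) = √(2·54,750·85 / 7) = √1,329,642.9 ≈ 1,153.10 → Q = 1,153
Orders per year = D/Q = 54,750 / 1,153 = 47.485

47.5 orders per year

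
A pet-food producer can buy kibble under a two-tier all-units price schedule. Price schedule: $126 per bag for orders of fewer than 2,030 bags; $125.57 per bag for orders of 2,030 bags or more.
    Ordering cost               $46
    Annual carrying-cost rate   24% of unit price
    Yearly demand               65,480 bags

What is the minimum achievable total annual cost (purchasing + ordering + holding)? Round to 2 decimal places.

$8,254,396.24

H₁ = 24%×$126 = $30.2400;  H₂ = 24%×$125.57 = $30.1368
EOQ₁ = √(2×65,480×46/30.2400) = 446.33  (< 2,030, feasible at tier 1)
EOQ₂ = √(2×65,480×46/30.1368) = 447.09  (< 2,030 → use Q = 2,030 at tier-2 price)
TC(tier 1 (EOQ₁), Q≈446.3) = $8,263,977.06
TC(tier 2, Q≈2,030.0) = $8,254,396.24
Minimum at tier 2: $8,254,396.24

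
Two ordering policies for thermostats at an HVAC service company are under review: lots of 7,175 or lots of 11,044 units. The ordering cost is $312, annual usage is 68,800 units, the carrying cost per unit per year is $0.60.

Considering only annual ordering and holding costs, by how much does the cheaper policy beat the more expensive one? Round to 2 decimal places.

TC(Q) = (D/Q)S + (Q/2)H
TC(7,175) = (68,800/7,175)×312 + (7,175/2)×0.6 = $5,144.22
TC(11,044) = (68,800/11,044)×312 + (11,044/2)×0.6 = $5,256.84
Cheaper: Q = 7,175.  Difference = $112.62

$112.62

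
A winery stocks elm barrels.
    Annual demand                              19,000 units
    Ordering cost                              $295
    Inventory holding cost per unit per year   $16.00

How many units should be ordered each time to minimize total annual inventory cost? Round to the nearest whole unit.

837 units

EOQ = √(2DS/H) = √(2 × 19,000 × 295 / 16)
    = √(700,625.00) ≈ 837.03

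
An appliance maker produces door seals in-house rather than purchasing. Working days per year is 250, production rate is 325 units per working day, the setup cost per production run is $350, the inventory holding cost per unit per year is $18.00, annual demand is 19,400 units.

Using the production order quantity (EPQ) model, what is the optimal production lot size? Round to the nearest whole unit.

d = 19,400/250 = 77.6000 units/day;  effective holding cost H(1 − d/p) = 18·(1 − 77.6000/325) = 13.70215
Q* = √(2DS / H_eff) = √(2·19,400·350 / 13.70215) ≈ 995.53

996 units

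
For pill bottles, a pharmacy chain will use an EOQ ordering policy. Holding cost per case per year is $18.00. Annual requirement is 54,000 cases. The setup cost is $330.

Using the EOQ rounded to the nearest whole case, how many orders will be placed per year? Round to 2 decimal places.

38.38 orders per year

Optimal lot size Q* = (2 × 54,000 × $330 / $18)^½ ≈ 1,407.12 → Q = 1,407
Orders per year = D/Q = 54,000 / 1,407 = 38.380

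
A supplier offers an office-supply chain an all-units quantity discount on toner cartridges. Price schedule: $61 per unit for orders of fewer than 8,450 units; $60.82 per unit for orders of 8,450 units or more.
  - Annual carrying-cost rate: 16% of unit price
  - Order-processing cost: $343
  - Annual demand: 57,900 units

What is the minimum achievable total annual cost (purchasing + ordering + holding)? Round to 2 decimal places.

H₁ = 16%×$61 = $9.7600;  H₂ = 16%×$60.82 = $9.7312
EOQ₁ = √(2×57,900×343/9.7600) = 2,017.33  (< 8,450, feasible at tier 1)
EOQ₂ = √(2×57,900×343/9.7312) = 2,020.31  (< 8,450 → use Q = 8,450 at tier-2 price)
TC(tier 1 (EOQ₁), Q≈2,017.3) = $3,551,589.12
TC(tier 2, Q≈8,450.0) = $3,564,942.58
Minimum at tier 1 (EOQ₁): $3,551,589.12

$3,551,589.12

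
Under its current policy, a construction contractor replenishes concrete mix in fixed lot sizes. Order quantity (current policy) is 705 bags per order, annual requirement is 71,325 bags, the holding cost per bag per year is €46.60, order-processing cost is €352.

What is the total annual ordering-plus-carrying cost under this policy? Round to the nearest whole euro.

Orders/yr = 71,325/705 = 101.170; ordering cost = 101.170 × €352 = €35,611.91
Average inventory = 705/2 = 352.5; holding cost = 352.5 × €46.6 = €16,426.50
Total = €35,611.91 + €16,426.50 = €52,038.41

€52,038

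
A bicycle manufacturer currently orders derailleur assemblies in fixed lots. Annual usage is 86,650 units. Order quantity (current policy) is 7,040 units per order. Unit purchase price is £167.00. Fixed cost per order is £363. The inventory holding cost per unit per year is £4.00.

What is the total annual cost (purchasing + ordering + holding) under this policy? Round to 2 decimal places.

Orders/yr = 86,650/7,040 = 12.308; ordering cost = 12.308 × £363 = £4,467.89
Average inventory = 7,040/2 = 3520; holding cost = 3520 × £4 = £14,080.00
Purchase cost = D·C = 86,650 × 167 = £14,470,550.00
Total = £4,467.89 + £14,080.00 + £14,470,550.00 = £14,489,097.89

£14,489,097.89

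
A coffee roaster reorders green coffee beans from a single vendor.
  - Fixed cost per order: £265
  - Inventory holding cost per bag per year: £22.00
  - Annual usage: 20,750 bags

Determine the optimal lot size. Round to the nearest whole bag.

Optimal lot size Q* = (2 × 20,750 × £265 / £22)^½ ≈ 707.03

707 bags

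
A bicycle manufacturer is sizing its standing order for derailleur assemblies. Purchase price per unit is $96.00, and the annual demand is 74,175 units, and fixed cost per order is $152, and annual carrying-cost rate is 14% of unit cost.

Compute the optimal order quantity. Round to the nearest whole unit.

1,295 units

Holding cost per unit per year: H = 14% × $96 = $13.4400
EOQ = √(2DS/H) = √(2 × 74,175 × 152 / 13.44)
    = √(1,677,767.86) ≈ 1,295.29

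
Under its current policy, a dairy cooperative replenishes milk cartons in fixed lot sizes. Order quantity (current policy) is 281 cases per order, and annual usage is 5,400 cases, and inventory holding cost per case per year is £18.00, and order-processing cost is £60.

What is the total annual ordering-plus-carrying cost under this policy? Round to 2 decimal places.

£3,682.02

Annual ordering cost = (D/Q)·S = (5,400/281) × 60 = £1,153.02
Annual holding cost  = (Q/2)·H = (281/2) × 18 = £2,529.00
Total = £1,153.02 + £2,529.00 = £3,682.02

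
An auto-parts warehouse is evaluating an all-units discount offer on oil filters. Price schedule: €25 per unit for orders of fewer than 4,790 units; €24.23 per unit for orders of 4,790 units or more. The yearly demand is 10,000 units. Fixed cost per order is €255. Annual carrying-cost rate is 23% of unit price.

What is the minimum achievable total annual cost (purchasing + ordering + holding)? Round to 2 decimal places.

€255,415.26

H₁ = 23%×€25 = €5.7500;  H₂ = 23%×€24.23 = €5.5729
EOQ₁ = √(2×10,000×255/5.7500) = 941.78  (< 4,790, feasible at tier 1)
EOQ₂ = √(2×10,000×255/5.5729) = 956.63  (< 4,790 → use Q = 4,790 at tier-2 price)
TC(tier 1 (EOQ₁), Q≈941.8) = €255,415.26
TC(tier 2, Q≈4,790.0) = €256,179.45
Minimum at tier 1 (EOQ₁): €255,415.26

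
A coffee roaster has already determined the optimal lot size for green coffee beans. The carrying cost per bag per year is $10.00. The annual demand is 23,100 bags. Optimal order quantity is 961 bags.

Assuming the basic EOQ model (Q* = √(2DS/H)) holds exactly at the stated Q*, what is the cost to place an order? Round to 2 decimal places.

EOQ relation: Q² = 2DS/H, so rearrange for the unknown.
S = Q²H / (2D) = 961² × 10 / (2 × 23,100) = 199.8963

$199.90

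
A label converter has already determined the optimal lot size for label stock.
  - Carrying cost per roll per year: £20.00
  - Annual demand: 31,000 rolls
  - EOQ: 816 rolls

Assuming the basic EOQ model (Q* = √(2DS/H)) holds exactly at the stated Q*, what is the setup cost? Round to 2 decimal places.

£214.79

Since Q* = (2DS/H)^½, squaring gives Q*²·H = 2DS.
S = Q²H / (2D) = 816² × 20 / (2 × 31,000) = 214.7923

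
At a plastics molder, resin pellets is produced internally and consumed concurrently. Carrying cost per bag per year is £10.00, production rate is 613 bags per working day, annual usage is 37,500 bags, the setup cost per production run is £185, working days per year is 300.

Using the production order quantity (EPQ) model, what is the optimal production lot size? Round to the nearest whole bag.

d = 37,500/300 = 125.0000 bags/day;  effective holding cost H(1 − d/p) = 10·(1 − 125.0000/613) = 7.96085
Q* = √(2DS / H_eff) = √(2·37,500·185 / 7.96085) ≈ 1,320.19

1,320 bags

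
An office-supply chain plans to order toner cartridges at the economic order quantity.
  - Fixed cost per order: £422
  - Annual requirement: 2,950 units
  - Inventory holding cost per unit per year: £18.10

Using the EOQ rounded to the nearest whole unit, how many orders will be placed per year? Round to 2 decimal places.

Optimal lot size Q* = (2 × 2,950 × £422 / £18.1)^½ ≈ 370.89 → Q = 371
N = D/Q = 2,950/371 ≈ 7.951 orders/yr

7.95 orders per year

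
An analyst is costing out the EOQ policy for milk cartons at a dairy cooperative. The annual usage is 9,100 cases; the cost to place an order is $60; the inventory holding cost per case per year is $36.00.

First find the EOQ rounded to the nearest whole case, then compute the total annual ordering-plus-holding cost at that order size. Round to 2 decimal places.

$6,269.93

EOQ = √(2DS/H) = √(2 × 9,100 × 60 / 36)
    = √(30,333.33) ≈ 174.16 → Q = 174 cases
Orders/yr = 9,100/174 = 52.299; ordering cost = 52.299 × $60 = $3,137.93
Average inventory = 174/2 = 87; holding cost = 87 × $36 = $3,132.00
Total = $3,137.93 + $3,132.00 = $6,269.93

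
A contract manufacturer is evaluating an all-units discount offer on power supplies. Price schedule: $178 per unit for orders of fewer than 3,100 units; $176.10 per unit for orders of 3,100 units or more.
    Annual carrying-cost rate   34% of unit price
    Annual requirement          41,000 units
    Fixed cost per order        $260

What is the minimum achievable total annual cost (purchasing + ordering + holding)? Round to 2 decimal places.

H₁ = 34%×$178 = $60.5200;  H₂ = 34%×$176.10 = $59.8740
EOQ₁ = √(2×41,000×260/60.5200) = 593.53  (< 3,100, feasible at tier 1)
EOQ₂ = √(2×41,000×260/59.8740) = 596.73  (< 3,100 → use Q = 3,100 at tier-2 price)
TC(tier 1 (EOQ₁), Q≈593.5) = $7,333,920.56
TC(tier 2, Q≈3,100.0) = $7,316,343.41
Minimum at tier 2: $7,316,343.41

$7,316,343.41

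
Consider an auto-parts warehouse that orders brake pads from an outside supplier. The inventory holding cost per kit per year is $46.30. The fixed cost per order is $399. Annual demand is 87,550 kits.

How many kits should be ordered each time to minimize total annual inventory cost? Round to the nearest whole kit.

EOQ = √(2DS/H) = √(2 × 87,550 × 399 / 46.3)
    = √(1,508,961.12) ≈ 1,228.40

1,228 kits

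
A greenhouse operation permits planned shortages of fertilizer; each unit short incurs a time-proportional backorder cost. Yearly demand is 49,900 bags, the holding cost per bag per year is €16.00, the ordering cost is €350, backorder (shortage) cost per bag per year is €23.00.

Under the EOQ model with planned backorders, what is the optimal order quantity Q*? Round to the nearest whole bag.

Basic EOQ = √(2·49,900·350/16) = 1,477.540
Backorder adjustment √((H+b)/b) = √((16+23)/23) = 1.3022
Q* = 1,477.540 × 1.3022 ≈ 1,924.01

1,924 bags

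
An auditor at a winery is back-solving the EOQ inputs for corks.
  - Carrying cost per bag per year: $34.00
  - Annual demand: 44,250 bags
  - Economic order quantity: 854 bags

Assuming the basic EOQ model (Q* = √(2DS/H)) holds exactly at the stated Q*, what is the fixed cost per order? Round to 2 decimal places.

$280.19

Since Q* = (2DS/H)^½, squaring gives Q*²·H = 2DS.
S = Q²H / (2D) = 854² × 34 / (2 × 44,250) = 280.1892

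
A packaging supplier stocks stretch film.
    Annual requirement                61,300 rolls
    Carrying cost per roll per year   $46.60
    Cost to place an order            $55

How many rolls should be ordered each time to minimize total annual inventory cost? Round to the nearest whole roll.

2DS/H = 2·61,300·55/46.6 = 144,699.57
EOQ = √144,699.57 ≈ 380.39

380 rolls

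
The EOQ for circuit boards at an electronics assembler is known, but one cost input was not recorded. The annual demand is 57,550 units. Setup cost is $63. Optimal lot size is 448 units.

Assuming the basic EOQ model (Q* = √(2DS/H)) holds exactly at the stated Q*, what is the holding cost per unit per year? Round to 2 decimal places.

Since Q* = (2DS/H)^½, squaring gives Q*²·H = 2DS.
H = 2DS / Q² = 2 × 57,550 × 63 / 448² = 36.1293

$36.13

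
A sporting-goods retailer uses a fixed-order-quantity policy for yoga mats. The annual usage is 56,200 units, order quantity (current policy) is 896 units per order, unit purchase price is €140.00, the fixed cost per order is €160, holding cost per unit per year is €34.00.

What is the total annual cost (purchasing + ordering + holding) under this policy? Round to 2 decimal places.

Ordering: D/Q × S = 56,200/896 × €160 = €10,035.71
Holding:  Q/2 × H = 896/2 × €34 = €15,232.00
Purchase cost = D·C = 56,200 × 140 = €7,868,000.00
Total = €10,035.71 + €15,232.00 + €7,868,000.00 = €7,893,267.71

€7,893,267.71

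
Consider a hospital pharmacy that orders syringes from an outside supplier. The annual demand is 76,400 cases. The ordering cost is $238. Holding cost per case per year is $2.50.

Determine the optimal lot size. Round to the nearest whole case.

Optimal lot size Q* = (2 × 76,400 × $238 / $2.5)^½ ≈ 3,814.00

3,814 cases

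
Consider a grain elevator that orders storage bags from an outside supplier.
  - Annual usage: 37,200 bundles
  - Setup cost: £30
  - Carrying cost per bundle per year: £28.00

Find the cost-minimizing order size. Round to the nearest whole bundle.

Q* = √(2·D·S / H) = √(2·37,200·30 / 28) = √79,714.3 ≈ 282.34

282 bundles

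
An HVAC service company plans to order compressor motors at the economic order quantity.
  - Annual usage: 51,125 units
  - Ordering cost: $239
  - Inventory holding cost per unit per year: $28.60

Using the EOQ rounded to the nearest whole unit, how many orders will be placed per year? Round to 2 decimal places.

55.33 orders per year

EOQ = √(2DS/H) = √(2 × 51,125 × 239 / 28.6)
    = √(854,466.78) ≈ 924.37 → Q = 924
Orders per year = D/Q = 51,125 / 924 = 55.330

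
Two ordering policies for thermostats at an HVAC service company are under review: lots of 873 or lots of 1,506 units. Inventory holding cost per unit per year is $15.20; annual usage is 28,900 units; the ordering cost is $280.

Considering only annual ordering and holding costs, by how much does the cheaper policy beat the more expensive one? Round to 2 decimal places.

For each Q, cost = (D/Q)·S + (Q/2)·H.
TC(873) = (28,900/873)×280 + (873/2)×15.2 = $15,903.99
TC(1,506) = (28,900/1,506)×280 + (1,506/2)×15.2 = $16,818.77
Lots of 873 are cheaper by $914.79.

$914.79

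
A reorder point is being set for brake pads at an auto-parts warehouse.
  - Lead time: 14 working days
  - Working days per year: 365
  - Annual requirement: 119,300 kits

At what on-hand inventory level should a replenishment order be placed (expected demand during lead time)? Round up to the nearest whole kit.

4,576 kits

Daily demand d = 119,300 / 365 = 326.849 kits/day
Demand during lead time = 326.849 × 14 = 4,575.89
Reorder point = 4,575.89 → round up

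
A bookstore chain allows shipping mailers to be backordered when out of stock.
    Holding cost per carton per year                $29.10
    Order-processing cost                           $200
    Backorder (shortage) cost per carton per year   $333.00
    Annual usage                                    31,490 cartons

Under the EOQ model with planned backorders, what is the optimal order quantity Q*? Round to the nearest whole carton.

Basic EOQ = √(2·31,490·200/29.1) = 657.915
Backorder adjustment √((H+b)/b) = √((29.1+333)/333) = 1.0428
Q* = 657.915 × 1.0428 ≈ 686.06

686 cartons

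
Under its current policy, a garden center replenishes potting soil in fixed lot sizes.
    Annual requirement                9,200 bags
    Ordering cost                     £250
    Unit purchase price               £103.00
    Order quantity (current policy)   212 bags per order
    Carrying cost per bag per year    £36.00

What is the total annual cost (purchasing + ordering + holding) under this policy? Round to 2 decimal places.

Orders/yr = 9,200/212 = 43.396; ordering cost = 43.396 × £250 = £10,849.06
Average inventory = 212/2 = 106; holding cost = 106 × £36 = £3,816.00
Purchase cost = D·C = 9,200 × 103 = £947,600.00
Total = £10,849.06 + £3,816.00 + £947,600.00 = £962,265.06

£962,265.06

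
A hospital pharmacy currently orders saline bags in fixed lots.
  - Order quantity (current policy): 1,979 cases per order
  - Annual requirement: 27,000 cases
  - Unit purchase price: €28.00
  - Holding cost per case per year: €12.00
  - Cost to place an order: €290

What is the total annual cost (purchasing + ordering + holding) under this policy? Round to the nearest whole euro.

Orders/yr = 27,000/1,979 = 13.643; ordering cost = 13.643 × €290 = €3,956.54
Average inventory = 1,979/2 = 989.5; holding cost = 989.5 × €12 = €11,874.00
Purchase cost = D·C = 27,000 × 28 = €756,000.00
Total = €3,956.54 + €11,874.00 + €756,000.00 = €771,830.54

€771,831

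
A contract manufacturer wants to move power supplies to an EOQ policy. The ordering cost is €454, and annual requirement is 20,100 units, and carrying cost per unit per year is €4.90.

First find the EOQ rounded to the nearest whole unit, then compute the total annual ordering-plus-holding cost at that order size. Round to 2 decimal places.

2DS/H = 2·20,100·454/4.9 = 3,724,653.06
EOQ = √3,724,653.06 ≈ 1,929.94 → Q = 1,930 units
Annual ordering cost = (D/Q)·S = (20,100/1,930) × 454 = €4,728.19
Annual holding cost  = (Q/2)·H = (1,930/2) × 4.9 = €4,728.50
Total = €4,728.19 + €4,728.50 = €9,456.69

€9,456.69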